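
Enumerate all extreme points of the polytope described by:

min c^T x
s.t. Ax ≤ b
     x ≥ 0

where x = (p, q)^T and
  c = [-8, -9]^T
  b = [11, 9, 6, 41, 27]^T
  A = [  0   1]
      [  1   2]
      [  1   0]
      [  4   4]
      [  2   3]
Each vertex is the intersection of two constraint boundaries that also satisfies all remaining constraints:
  p = 0 and q = 0 → (0, 0)
  p = 6 and q = 0 → (6, 0)
  p + 2q = 9 and p = 6 → (6, 1.5)
  p + 2q = 9 and p = 0 → (0, 4.5)

Vertices: (0, 0), (6, 0), (6, 1.5), (0, 4.5)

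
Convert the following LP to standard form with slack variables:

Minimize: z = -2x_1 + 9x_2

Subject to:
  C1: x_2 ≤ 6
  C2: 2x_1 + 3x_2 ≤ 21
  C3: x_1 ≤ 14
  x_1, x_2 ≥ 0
min z = -2x_1 + 9x_2

s.t.
  x_2 + s1 = 6
  2x_1 + 3x_2 + s2 = 21
  x_1 + s3 = 14
  x_1, x_2, s1, s2, s3 ≥ 0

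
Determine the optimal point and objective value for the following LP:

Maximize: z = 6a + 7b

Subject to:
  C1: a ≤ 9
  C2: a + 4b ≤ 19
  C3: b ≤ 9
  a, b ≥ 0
Each vertex is the intersection of two constraint boundaries that also satisfies all remaining constraints:
  a = 0 and b = 0 → (0, 0)
  a = 9 and b = 0 → (9, 0)
  a = 9 and a + 4b = 19 → (9, 2.5)
  a + 4b = 19 and a = 0 → (0, 4.75)

Evaluating z = 6a + 7b at each vertex:
  (0, 0): z = 0
  (9, 0): z = 54
  (9, 2.5): z = 71.5
  (0, 4.75): z = 33.25

The maximum is at (9, 2.5) with z = 71.5.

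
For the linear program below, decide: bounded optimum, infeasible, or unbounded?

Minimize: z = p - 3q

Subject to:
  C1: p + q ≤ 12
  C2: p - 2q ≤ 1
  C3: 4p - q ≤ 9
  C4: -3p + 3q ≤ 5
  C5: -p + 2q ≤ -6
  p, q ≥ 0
C2 requires p - 2q ≤ 1, while C5 (-p + 2q ≤ -6) is equivalent to p - 2q ≥ 6. Together they would need 6 ≤ p - 2q ≤ 1, which is impossible since 6 > 1. No point satisfies all constraints.

Infeasible: no point satisfies all constraints simultaneously.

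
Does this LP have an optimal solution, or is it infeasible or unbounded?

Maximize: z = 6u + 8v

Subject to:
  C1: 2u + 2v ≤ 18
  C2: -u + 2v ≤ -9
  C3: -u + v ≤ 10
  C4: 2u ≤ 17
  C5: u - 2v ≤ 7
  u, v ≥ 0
C5 requires u - 2v ≤ 7, while C2 (-u + 2v ≤ -9) is equivalent to u - 2v ≥ 9. Together they would need 9 ≤ u - 2v ≤ 7, which is impossible since 9 > 7. No point satisfies all constraints.

Infeasible — the constraint set is empty.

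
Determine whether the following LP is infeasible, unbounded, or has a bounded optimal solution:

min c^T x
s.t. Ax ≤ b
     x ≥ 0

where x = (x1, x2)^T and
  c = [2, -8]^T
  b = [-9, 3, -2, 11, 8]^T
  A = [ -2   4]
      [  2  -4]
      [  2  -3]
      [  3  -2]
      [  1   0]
One constraint requires 2x1 - 4x2 ≤ 3, while the constraint -2x1 + 4x2 ≤ -9 is equivalent to 2x1 - 4x2 ≥ 9. Together they would need 9 ≤ 2x1 - 4x2 ≤ 3, which is impossible since 9 > 3. No point satisfies all constraints.

Infeasible — the constraint set is empty.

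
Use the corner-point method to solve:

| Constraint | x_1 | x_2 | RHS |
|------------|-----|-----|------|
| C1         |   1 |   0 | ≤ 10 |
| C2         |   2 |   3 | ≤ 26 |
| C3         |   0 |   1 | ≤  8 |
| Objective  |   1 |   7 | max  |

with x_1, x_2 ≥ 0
Each vertex is the intersection of two constraint boundaries that also satisfies all remaining constraints:
  x_1 = 0 and x_2 = 0 → (0, 0)
  x_1 = 10 and x_2 = 0 → (10, 0)
  x_1 = 10 and 2x_1 + 3x_2 = 26 → (10, 2)
  2x_1 + 3x_2 = 26 and x_2 = 8 → (1, 8)
  x_2 = 8 and x_1 = 0 → (0, 8)

Evaluating z = x_1 + 7x_2 at each vertex:
  (0, 0): z = 0
  (10, 0): z = 10
  (10, 2): z = 24
  (1, 8): z = 57
  (0, 8): z = 56

The maximum is at (1, 8) with z = 57.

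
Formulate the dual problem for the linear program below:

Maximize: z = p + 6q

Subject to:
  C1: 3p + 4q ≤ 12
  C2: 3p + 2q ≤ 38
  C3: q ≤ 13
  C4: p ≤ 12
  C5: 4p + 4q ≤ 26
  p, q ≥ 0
Minimize: z = 12y1 + 38y2 + 13y3 + 12y4 + 26y5

Subject to:
  C1: -3y1 - 3y2 - y4 - 4y5 ≤ -1
  C2: -4y1 - 2y2 - y3 - 4y5 ≤ -6
  y1, y2, y3, y4, y5 ≥ 0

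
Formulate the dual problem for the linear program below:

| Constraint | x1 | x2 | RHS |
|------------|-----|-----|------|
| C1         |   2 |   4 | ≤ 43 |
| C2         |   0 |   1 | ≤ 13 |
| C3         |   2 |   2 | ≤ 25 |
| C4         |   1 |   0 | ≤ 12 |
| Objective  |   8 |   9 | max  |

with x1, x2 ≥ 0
Minimize: z = 43y1 + 13y2 + 25y3 + 12y4

Subject to:
  C1: -2y1 - 2y3 - y4 ≤ -8
  C2: -4y1 - y2 - 2y3 ≤ -9
  y1, y2, y3, y4 ≥ 0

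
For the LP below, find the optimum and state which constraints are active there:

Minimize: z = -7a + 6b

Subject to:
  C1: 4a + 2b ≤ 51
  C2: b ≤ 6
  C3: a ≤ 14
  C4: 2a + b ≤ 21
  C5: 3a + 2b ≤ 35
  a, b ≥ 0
Optimal: a = 10.5, b = 0
Binding: C4, b ≥ 0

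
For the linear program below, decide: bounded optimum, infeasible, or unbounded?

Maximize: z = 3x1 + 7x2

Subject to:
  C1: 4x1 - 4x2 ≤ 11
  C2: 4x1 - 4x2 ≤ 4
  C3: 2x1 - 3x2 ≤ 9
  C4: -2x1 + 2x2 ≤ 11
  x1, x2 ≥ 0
Feasible point: (0, 0) satisfies every constraint, so the LP is feasible.
Direction d = (1, 1): for each constraint row a, a·d ≤ 0 —
  (4)(1) + (-4)(1) = 0 ≤ 0
  (4)(1) + (-4)(1) = 0 ≤ 0
  (2)(1) + (-3)(1) = -1 ≤ 0
  (-2)(1) + (2)(1) = 0 ≤ 0
and d ≥ 0, so (0, 0) + t·d stays feasible for every t ≥ 0. Along this ray z = 3x1 + 7x2 changes by 10 per unit t, so z → +∞.

Unbounded: there is a feasible ray along which z → +∞.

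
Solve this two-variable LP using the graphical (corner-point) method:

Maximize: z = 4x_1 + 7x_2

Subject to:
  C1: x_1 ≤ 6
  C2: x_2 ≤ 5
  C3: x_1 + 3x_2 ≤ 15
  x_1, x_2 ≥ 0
Each vertex is the intersection of two constraint boundaries that also satisfies all remaining constraints:
  x_1 = 0 and x_2 = 0 → (0, 0)
  x_1 = 6 and x_2 = 0 → (6, 0)
  x_1 = 6 and x_1 + 3x_2 = 15 → (6, 3)
  x_2 = 5 and x_1 + 3x_2 = 15 → (0, 5)

Evaluating z = 4x_1 + 7x_2 at each vertex:
  (0, 0): z = 0
  (6, 0): z = 24
  (6, 3): z = 45
  (0, 5): z = 35

The maximum is at (6, 3) with z = 45.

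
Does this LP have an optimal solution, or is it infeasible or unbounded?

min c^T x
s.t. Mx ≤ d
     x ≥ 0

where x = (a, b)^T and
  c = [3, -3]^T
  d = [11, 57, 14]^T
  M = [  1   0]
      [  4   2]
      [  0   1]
The point (0, 14) satisfies every constraint, so the LP is feasible; the constraints give a ≤ 11 and b ≤ 14, which with a, b ≥ 0 keep the feasible region inside a bounded box. A feasible, bounded LP attains a finite optimum at a vertex.

Bounded optimum: z* = -42 at (0, 14).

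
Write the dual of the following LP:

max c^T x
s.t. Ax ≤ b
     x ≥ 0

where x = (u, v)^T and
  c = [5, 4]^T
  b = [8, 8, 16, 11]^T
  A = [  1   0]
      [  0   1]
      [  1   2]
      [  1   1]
Minimize: z = 8y1 + 8y2 + 16y3 + 11y4

Subject to:
  C1: -y1 - y3 - y4 ≤ -5
  C2: -y2 - 2y3 - y4 ≤ -4
  y1, y2, y3, y4 ≥ 0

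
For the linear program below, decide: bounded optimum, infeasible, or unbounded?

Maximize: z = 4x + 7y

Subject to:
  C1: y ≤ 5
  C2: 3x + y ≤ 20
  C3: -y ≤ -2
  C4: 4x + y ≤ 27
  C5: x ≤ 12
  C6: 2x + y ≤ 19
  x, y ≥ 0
The point (5, 5) satisfies every constraint, so the LP is feasible; the constraints give x ≤ 12 and y ≤ 5, which with x, y ≥ 0 keep the feasible region inside a bounded box. A feasible, bounded LP attains a finite optimum at a vertex.

Evaluating z = 4x + 7y at each vertex:
  (0, 2): z = 14
  (6, 2): z = 38
  (5, 5): z = 55
  (0, 5): z = 35

The LP has an optimal solution: (5, 5) with z = 55.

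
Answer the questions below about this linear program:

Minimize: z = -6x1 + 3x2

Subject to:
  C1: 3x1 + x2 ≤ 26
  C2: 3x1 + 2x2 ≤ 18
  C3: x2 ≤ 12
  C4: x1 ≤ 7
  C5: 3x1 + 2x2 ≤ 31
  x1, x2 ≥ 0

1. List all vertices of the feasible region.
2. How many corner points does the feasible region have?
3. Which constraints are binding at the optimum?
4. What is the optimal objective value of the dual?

1. (0, 0), (6, 0), (0, 9)
2. 3
3. C2, x2 ≥ 0
4. -36 (by strong duality, equal to the primal optimum)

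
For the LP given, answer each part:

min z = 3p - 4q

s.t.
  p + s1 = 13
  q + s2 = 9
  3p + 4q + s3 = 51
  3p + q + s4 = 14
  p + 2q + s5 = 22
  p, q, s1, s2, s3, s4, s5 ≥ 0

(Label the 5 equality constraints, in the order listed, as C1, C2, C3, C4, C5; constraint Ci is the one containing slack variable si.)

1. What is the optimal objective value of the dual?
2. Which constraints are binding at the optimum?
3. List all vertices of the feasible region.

1. -36 (by strong duality, equal to the primal optimum)
2. C2, p ≥ 0
3. (0, 0), (4.667, 0), (1.667, 9), (0, 9)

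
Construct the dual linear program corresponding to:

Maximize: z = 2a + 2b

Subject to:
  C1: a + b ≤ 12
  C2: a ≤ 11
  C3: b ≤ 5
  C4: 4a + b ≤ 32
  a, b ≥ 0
Minimize: z = 12y1 + 11y2 + 5y3 + 32y4

Subject to:
  C1: -y1 - y2 - 4y4 ≤ -2
  C2: -y1 - y3 - y4 ≤ -2
  y1, y2, y3, y4 ≥ 0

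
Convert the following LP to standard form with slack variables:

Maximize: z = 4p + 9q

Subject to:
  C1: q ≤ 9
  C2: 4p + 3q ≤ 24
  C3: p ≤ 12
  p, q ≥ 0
max z = 4p + 9q

s.t.
  q + s1 = 9
  4p + 3q + s2 = 24
  p + s3 = 12
  p, q, s1, s2, s3 ≥ 0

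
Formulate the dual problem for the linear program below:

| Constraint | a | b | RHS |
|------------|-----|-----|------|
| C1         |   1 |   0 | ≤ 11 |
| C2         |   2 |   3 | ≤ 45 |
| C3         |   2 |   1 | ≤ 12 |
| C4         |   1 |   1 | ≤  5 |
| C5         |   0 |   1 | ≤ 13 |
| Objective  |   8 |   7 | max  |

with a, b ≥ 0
Minimize: z = 11y1 + 45y2 + 12y3 + 5y4 + 13y5

Subject to:
  C1: -y1 - 2y2 - 2y3 - y4 ≤ -8
  C2: -3y2 - y3 - y4 - y5 ≤ -7
  y1, y2, y3, y4, y5 ≥ 0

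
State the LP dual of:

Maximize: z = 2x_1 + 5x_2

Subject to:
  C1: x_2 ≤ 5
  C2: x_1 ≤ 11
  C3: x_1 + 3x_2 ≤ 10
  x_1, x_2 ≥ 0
Minimize: z = 5y1 + 11y2 + 10y3

Subject to:
  C1: -y2 - y3 ≤ -2
  C2: -y1 - 3y3 ≤ -5
  y1, y2, y3 ≥ 0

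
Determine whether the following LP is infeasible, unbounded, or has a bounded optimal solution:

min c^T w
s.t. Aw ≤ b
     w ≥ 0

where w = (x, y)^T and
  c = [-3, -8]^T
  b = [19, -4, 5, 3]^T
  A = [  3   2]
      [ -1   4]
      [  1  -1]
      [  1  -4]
One constraint requires x - 4y ≤ 3, while the constraint -x + 4y ≤ -4 is equivalent to x - 4y ≥ 4. Together they would need 4 ≤ x - 4y ≤ 3, which is impossible since 4 > 3. No point satisfies all constraints.

The feasible region is empty; the LP is infeasible.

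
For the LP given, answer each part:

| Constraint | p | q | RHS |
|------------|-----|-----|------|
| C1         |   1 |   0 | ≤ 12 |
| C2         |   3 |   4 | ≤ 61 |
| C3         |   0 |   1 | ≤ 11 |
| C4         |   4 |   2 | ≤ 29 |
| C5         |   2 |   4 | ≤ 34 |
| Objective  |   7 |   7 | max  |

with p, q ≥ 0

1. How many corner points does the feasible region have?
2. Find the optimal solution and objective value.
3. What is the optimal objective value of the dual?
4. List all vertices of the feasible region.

1. 4
2. p = 4, q = 6.5, z = 73.5
3. 73.5 (by strong duality, equal to the primal optimum)
4. (0, 0), (7.25, 0), (4, 6.5), (0, 8.5)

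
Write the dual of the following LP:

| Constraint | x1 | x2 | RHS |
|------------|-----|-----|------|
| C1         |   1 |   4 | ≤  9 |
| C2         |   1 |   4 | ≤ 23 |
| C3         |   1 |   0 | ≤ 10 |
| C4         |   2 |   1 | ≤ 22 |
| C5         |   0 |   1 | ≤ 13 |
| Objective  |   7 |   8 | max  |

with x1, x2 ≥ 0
Minimize: z = 9y1 + 23y2 + 10y3 + 22y4 + 13y5

Subject to:
  C1: -y1 - y2 - y3 - 2y4 ≤ -7
  C2: -4y1 - 4y2 - y4 - y5 ≤ -8
  y1, y2, y3, y4, y5 ≥ 0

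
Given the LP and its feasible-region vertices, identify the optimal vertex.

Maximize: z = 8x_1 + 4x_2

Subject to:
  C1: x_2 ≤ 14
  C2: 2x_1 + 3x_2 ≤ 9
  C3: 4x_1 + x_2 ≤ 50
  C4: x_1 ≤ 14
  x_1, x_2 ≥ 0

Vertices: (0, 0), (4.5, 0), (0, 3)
Evaluating z = 8x_1 + 4x_2 at each vertex:
  (0, 0): z = 0
  (4.5, 0): z = 36
  (0, 3): z = 12

The largest value is z = 36, attained at (4.5, 0).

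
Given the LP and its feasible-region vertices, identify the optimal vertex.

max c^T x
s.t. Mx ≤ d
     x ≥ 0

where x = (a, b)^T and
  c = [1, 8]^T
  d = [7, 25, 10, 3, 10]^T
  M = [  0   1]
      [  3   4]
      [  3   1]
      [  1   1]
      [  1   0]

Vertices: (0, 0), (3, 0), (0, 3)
(0, 3) with z = 24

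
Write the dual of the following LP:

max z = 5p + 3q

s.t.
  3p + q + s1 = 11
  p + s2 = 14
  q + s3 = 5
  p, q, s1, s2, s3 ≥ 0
Minimize: z = 11y1 + 14y2 + 5y3

Subject to:
  C1: -3y1 - y2 ≤ -5
  C2: -y1 - y3 ≤ -3
  y1, y2, y3 ≥ 0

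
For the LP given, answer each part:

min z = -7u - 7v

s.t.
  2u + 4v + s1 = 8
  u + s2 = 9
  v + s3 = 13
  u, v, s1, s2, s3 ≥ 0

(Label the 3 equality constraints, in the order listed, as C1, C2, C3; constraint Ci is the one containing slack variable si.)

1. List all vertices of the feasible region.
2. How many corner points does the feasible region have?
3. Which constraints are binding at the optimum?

1. (0, 0), (4, 0), (0, 2)
2. 3
3. C1, v ≥ 0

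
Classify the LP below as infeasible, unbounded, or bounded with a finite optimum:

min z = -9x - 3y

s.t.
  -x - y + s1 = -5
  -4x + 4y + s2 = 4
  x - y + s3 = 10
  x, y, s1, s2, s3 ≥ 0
Feasible point: (2, 3) satisfies every constraint, so the LP is feasible.
Direction d = (1, 1): for each constraint row a, a·d ≤ 0 —
  (-1)(1) + (-1)(1) = -2 ≤ 0
  (-4)(1) + (4)(1) = 0 ≤ 0
  (1)(1) + (-1)(1) = 0 ≤ 0
and d ≥ 0, so (2, 3) + t·d stays feasible for every t ≥ 0. Along this ray z = -9x - 3y changes by -12 per unit t, so z → −∞.

Unbounded — the objective can decrease without bound over the feasible region.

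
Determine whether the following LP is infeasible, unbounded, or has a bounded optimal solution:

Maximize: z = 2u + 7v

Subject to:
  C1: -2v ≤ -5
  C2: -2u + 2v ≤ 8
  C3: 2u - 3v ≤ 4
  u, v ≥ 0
Feasible point: (0, 3) satisfies every constraint, so the LP is feasible.
Direction d = (1, 1): for each constraint row a, a·d ≤ 0 —
  (0)(1) + (-2)(1) = -2 ≤ 0
  (-2)(1) + (2)(1) = 0 ≤ 0
  (2)(1) + (-3)(1) = -1 ≤ 0
and d ≥ 0, so (0, 3) + t·d stays feasible for every t ≥ 0. Along this ray z = 2u + 7v changes by 9 per unit t, so z → +∞.

The LP is unbounded; z can be made arbitrarily large.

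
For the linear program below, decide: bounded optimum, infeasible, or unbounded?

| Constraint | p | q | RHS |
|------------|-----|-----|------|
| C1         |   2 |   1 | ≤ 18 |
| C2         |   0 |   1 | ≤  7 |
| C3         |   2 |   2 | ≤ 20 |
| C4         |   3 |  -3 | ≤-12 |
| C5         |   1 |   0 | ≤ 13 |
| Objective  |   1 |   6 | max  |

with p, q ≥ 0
The point (3, 7) satisfies every constraint, so the LP is feasible; the constraints give p ≤ 13 and q ≤ 7, which with p, q ≥ 0 keep the feasible region inside a bounded box. A feasible, bounded LP attains a finite optimum at a vertex.

Evaluating z = p + 6q at each vertex:
  (0, 4): z = 24
  (3, 7): z = 45
  (0, 7): z = 42

Feasible with finite optimum z* = 45 at (3, 7).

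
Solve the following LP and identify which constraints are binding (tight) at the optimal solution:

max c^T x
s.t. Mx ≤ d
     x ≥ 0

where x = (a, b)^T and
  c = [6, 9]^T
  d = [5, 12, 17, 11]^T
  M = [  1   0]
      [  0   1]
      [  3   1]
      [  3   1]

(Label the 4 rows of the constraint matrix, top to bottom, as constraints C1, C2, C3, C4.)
Optimal: a = 0, b = 11
Slack at optimum:
  C1: slack = 5
  C2: slack = 1
  C3: slack = 6
  C4: slack = 0 (binding)
  a ≥ 0: a = 0 (binding)
  b ≥ 0: b = 11
Binding constraints: C4, a ≥ 0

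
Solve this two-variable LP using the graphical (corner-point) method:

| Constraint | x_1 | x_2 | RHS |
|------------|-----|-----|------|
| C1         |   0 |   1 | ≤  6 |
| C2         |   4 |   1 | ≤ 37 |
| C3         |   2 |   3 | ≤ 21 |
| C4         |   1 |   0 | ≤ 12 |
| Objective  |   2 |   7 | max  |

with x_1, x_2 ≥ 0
Each vertex is the intersection of two constraint boundaries that also satisfies all remaining constraints:
  x_1 = 0 and x_2 = 0 → (0, 0)
  4x_1 + x_2 = 37 and x_2 = 0 → (9.25, 0)
  4x_1 + x_2 = 37 and 2x_1 + 3x_2 = 21 → (9, 1)
  x_2 = 6 and 2x_1 + 3x_2 = 21 → (1.5, 6)
  x_2 = 6 and x_1 = 0 → (0, 6)

Evaluating z = 2x_1 + 7x_2 at each vertex:
  (0, 0): z = 0
  (9.25, 0): z = 18.5
  (9, 1): z = 25
  (1.5, 6): z = 45
  (0, 6): z = 42

The maximum is at (1.5, 6) with z = 45.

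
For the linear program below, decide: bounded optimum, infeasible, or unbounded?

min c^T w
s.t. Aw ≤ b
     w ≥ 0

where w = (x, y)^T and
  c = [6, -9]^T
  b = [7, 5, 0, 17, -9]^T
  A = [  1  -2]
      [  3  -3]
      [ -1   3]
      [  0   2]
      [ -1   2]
One constraint requires x - 2y ≤ 7, while the constraint -x + 2y ≤ -9 is equivalent to x - 2y ≥ 9. Together they would need 9 ≤ x - 2y ≤ 7, which is impossible since 9 > 7. No point satisfies all constraints.

Infeasible — the constraint set is empty.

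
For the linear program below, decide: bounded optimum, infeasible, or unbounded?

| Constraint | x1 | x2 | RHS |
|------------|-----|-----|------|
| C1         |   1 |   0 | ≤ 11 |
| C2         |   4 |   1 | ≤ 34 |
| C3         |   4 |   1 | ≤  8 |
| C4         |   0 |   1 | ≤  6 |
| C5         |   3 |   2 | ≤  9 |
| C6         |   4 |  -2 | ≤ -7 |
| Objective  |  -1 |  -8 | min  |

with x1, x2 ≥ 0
The point (0, 4.5) satisfies every constraint, so the LP is feasible; the constraints give x1 ≤ 11 and x2 ≤ 6, which with x1, x2 ≥ 0 keep the feasible region inside a bounded box. A feasible, bounded LP attains a finite optimum at a vertex.

The LP has an optimal solution: (0, 4.5) with z = -36.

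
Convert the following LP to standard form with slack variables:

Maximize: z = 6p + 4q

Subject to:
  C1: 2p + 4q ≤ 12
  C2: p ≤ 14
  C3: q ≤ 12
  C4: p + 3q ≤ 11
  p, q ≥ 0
max z = 6p + 4q

s.t.
  2p + 4q + s1 = 12
  p + s2 = 14
  q + s3 = 12
  p + 3q + s4 = 11
  p, q, s1, s2, s3, s4 ≥ 0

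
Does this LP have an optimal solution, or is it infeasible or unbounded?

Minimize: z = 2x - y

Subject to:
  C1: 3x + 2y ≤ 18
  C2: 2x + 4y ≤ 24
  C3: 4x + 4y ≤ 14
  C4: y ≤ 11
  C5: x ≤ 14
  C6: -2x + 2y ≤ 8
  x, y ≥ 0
The point (0, 3.5) satisfies every constraint, so the LP is feasible; the constraints give x ≤ 14 and y ≤ 11, which with x, y ≥ 0 keep the feasible region inside a bounded box. A feasible, bounded LP attains a finite optimum at a vertex.

Evaluating z = 2x - y at each vertex:
  (0, 0): z = 0
  (3.5, 0): z = 7
  (0, 3.5): z = -3.5

Bounded optimum: z* = -3.5 at (0, 3.5).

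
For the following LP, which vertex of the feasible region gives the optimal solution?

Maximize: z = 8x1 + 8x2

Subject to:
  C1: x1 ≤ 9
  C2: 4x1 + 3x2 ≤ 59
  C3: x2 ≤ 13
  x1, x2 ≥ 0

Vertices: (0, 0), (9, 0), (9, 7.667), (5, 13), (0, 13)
(5, 13) with z = 144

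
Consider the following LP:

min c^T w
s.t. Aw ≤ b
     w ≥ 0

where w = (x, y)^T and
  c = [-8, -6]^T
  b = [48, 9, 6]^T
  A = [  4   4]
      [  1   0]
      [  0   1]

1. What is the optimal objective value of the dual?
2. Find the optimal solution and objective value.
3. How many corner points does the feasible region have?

1. -90 (by strong duality, equal to the primal optimum)
2. x = 9, y = 3, z = -90
3. 5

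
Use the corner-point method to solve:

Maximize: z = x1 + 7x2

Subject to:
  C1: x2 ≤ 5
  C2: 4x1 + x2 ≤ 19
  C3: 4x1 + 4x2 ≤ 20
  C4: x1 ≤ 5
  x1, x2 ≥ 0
Each vertex is the intersection of two constraint boundaries that also satisfies all remaining constraints:
  x1 = 0 and x2 = 0 → (0, 0)
  4x1 + x2 = 19 and x2 = 0 → (4.75, 0)
  4x1 + x2 = 19 and 4x1 + 4x2 = 20 → (4.667, 0.3333)
  x2 = 5 and 4x1 + 4x2 = 20 → (0, 5)

Evaluating z = x1 + 7x2 at each vertex:
  (0, 0): z = 0
  (4.75, 0): z = 4.75
  (4.667, 0.3333): z = 7
  (0, 5): z = 35

The maximum is at (0, 5) with z = 35.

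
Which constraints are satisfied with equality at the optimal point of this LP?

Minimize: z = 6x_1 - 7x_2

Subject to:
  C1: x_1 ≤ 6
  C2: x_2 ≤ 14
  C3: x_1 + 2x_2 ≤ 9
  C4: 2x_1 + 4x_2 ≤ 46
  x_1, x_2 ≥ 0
Optimal: x_1 = 0, x_2 = 4.5
Slack at optimum:
  C1: slack = 6
  C2: slack = 9.5
  C3: slack = 0 (binding)
  C4: slack = 28
  x_1 ≥ 0: x_1 = 0 (binding)
  x_2 ≥ 0: x_2 = 4.5
Binding constraints: C3, x_1 ≥ 0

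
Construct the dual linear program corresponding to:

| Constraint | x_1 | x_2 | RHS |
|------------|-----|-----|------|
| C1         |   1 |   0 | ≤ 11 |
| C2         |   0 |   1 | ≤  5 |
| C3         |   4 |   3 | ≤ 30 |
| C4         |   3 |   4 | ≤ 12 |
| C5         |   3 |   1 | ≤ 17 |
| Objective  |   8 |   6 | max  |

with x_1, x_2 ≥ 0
Minimize: z = 11y1 + 5y2 + 30y3 + 12y4 + 17y5

Subject to:
  C1: -y1 - 4y3 - 3y4 - 3y5 ≤ -8
  C2: -y2 - 3y3 - 4y4 - y5 ≤ -6
  y1, y2, y3, y4, y5 ≥ 0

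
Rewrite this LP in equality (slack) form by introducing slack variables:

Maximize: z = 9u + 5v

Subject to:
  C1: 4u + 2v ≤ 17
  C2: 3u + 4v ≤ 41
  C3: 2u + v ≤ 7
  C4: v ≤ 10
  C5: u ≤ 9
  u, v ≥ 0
max z = 9u + 5v

s.t.
  4u + 2v + s1 = 17
  3u + 4v + s2 = 41
  2u + v + s3 = 7
  v + s4 = 10
  u + s5 = 9
  u, v, s1, s2, s3, s4, s5 ≥ 0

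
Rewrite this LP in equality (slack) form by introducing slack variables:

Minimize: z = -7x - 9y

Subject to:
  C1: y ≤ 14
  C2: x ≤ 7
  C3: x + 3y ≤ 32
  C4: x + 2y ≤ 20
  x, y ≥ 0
min z = -7x - 9y

s.t.
  y + s1 = 14
  x + s2 = 7
  x + 3y + s3 = 32
  x + 2y + s4 = 20
  x, y, s1, s2, s3, s4 ≥ 0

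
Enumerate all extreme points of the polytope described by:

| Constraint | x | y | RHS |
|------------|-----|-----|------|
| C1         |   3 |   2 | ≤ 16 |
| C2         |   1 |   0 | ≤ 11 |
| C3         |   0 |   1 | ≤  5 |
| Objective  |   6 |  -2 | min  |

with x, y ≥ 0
Each vertex is the intersection of two constraint boundaries that also satisfies all remaining constraints:
  x = 0 and y = 0 → (0, 0)
  3x + 2y = 16 and y = 0 → (5.333, 0)
  3x + 2y = 16 and y = 5 → (2, 5)
  y = 5 and x = 0 → (0, 5)

Vertices: (0, 0), (5.333, 0), (2, 5), (0, 5)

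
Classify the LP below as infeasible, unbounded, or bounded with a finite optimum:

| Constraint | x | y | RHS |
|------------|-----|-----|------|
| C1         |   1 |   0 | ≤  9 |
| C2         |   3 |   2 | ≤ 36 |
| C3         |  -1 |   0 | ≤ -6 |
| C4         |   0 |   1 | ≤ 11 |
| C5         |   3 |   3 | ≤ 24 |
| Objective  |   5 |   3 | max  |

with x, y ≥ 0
The point (8, 0) satisfies every constraint, so the LP is feasible; the constraints give x ≤ 9 and y ≤ 11, which with x, y ≥ 0 keep the feasible region inside a bounded box. A feasible, bounded LP attains a finite optimum at a vertex.

Evaluating z = 5x + 3y at each vertex:
  (6, 0): z = 30
  (8, 0): z = 40
  (6, 2): z = 36

Feasible with finite optimum z* = 40 at (8, 0).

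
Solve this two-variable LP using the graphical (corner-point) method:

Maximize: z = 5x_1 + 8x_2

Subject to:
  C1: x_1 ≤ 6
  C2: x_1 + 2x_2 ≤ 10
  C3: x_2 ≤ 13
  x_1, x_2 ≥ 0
x_1 = 6, x_2 = 2, z = 46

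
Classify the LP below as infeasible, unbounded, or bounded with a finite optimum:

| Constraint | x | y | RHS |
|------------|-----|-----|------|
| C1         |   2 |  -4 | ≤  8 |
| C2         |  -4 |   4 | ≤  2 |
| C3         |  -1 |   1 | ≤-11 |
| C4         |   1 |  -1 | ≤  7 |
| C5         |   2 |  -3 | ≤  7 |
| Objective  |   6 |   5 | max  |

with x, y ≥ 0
C4 requires x - y ≤ 7, while C3 (-x + y ≤ -11) is equivalent to x - y ≥ 11. Together they would need 11 ≤ x - y ≤ 7, which is impossible since 11 > 7. No point satisfies all constraints.

Infeasible: no point satisfies all constraints simultaneously.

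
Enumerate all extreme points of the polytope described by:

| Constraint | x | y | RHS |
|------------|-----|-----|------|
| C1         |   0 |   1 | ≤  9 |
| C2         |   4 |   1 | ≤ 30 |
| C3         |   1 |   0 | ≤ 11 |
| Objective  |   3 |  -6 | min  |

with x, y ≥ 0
Each vertex is the intersection of two constraint boundaries that also satisfies all remaining constraints:
  x = 0 and y = 0 → (0, 0)
  4x + y = 30 and y = 0 → (7.5, 0)
  y = 9 and 4x + y = 30 → (5.25, 9)
  y = 9 and x = 0 → (0, 9)

Vertices: (0, 0), (7.5, 0), (5.25, 9), (0, 9)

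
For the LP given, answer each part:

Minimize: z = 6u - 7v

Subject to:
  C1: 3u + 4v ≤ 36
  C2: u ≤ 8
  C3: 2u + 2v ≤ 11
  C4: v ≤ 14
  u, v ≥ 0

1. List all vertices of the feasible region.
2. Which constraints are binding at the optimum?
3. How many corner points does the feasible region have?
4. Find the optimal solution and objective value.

1. (0, 0), (5.5, 0), (0, 5.5)
2. C3, u ≥ 0
3. 3
4. u = 0, v = 5.5, z = -38.5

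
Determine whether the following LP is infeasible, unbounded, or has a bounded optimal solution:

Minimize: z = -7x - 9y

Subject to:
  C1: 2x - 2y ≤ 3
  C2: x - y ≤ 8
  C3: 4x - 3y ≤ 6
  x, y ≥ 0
Feasible point: (0, 0) satisfies every constraint, so the LP is feasible.
Direction d = (0, 1): for each constraint row a, a·d ≤ 0 —
  (2)(0) + (-2)(1) = -2 ≤ 0
  (1)(0) + (-1)(1) = -1 ≤ 0
  (4)(0) + (-3)(1) = -3 ≤ 0
and d ≥ 0, so (0, 0) + t·d stays feasible for every t ≥ 0. Along this ray z = -7x - 9y changes by -9 per unit t, so z → −∞.

The LP is unbounded; z can be made arbitrarily small.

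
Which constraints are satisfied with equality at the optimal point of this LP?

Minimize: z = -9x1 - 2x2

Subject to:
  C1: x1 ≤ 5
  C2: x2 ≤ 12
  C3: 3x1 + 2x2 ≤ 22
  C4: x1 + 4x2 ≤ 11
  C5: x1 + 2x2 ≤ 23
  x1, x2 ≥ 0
Optimal: x1 = 5, x2 = 1.5
Binding: C1, C4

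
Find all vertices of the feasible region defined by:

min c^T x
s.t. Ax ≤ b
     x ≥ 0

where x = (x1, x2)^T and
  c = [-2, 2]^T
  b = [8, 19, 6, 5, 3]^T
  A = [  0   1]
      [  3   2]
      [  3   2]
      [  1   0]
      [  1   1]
Each vertex is the intersection of two constraint boundaries that also satisfies all remaining constraints:
  x1 = 0 and x2 = 0 → (0, 0)
  3x1 + 2x2 = 6 and x2 = 0 → (2, 0)
  3x1 + 2x2 = 6 and x1 + x2 = 3 → (0, 3)

Vertices: (0, 0), (2, 0), (0, 3)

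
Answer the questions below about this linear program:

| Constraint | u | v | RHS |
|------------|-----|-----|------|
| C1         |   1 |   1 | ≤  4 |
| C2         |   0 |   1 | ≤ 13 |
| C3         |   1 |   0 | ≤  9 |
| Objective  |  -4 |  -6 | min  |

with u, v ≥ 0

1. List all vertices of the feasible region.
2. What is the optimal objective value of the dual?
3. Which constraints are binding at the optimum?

1. (0, 0), (4, 0), (0, 4)
2. -24 (by strong duality, equal to the primal optimum)
3. C1, u ≥ 0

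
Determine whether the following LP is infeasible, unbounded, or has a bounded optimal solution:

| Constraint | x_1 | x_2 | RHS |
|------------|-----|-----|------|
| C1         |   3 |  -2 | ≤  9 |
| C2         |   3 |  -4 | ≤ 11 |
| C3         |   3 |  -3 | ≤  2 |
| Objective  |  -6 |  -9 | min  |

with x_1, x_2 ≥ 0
Feasible point: (0, 0) satisfies every constraint, so the LP is feasible.
Direction d = (0, 1): for each constraint row a, a·d ≤ 0 —
  (3)(0) + (-2)(1) = -2 ≤ 0
  (3)(0) + (-4)(1) = -4 ≤ 0
  (3)(0) + (-3)(1) = -3 ≤ 0
and d ≥ 0, so (0, 0) + t·d stays feasible for every t ≥ 0. Along this ray z = -6x_1 - 9x_2 changes by -9 per unit t, so z → −∞.

The LP is unbounded; z can be made arbitrarily small.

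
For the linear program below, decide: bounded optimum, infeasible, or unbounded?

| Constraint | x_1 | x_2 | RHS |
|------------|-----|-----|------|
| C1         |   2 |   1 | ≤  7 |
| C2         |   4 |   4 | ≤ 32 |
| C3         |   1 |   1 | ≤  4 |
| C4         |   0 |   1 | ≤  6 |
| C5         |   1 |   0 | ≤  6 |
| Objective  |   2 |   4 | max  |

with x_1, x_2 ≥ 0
The point (0, 4) satisfies every constraint, so the LP is feasible; the constraints give x_1 ≤ 6 and x_2 ≤ 6, which with x_1, x_2 ≥ 0 keep the feasible region inside a bounded box. A feasible, bounded LP attains a finite optimum at a vertex.

Evaluating z = 2x_1 + 4x_2 at each vertex:
  (0, 0): z = 0
  (3.5, 0): z = 7
  (3, 1): z = 10
  (0, 4): z = 16

Feasible with finite optimum z* = 16 at (0, 4).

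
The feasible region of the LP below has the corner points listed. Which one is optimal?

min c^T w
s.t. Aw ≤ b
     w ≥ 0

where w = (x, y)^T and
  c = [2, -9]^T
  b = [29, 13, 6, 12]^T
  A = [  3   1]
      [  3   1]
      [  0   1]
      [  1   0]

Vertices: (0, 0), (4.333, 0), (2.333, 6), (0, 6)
Evaluating z = 2x - 9y at each vertex:
  (0, 0): z = 0
  (4.333, 0): z = 8.667
  (2.333, 6): z = -49.33
  (0, 6): z = -54

The smallest value is z = -54, attained at (0, 6).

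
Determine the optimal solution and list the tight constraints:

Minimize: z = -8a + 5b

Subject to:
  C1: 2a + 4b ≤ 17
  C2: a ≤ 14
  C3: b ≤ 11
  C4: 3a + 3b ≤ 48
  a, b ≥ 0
Optimal: a = 8.5, b = 0
Binding: C1, b ≥ 0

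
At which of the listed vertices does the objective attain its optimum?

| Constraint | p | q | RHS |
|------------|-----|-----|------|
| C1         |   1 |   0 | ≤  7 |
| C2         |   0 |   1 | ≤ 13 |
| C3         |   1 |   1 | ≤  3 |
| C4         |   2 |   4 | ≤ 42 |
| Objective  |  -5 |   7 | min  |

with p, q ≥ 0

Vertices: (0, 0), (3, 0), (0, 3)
Evaluating z = -5p + 7q at each vertex:
  (0, 0): z = 0
  (3, 0): z = -15
  (0, 3): z = 21

The smallest value is z = -15, attained at (3, 0).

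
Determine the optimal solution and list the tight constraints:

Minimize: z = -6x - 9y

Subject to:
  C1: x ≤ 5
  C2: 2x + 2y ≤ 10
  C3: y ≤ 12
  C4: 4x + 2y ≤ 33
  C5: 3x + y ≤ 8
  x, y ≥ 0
Optimal: x = 0, y = 5
Slack at optimum:
  C1: slack = 5
  C2: slack = 0 (binding)
  C3: slack = 7
  C4: slack = 23
  C5: slack = 3
  x ≥ 0: x = 0 (binding)
  y ≥ 0: y = 5
Binding constraints: C2, x ≥ 0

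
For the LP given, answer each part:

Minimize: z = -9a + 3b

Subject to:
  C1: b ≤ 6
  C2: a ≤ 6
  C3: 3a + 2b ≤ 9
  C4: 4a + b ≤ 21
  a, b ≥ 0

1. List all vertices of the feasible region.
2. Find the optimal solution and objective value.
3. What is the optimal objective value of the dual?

1. (0, 0), (3, 0), (0, 4.5)
2. a = 3, b = 0, z = -27
3. -27 (by strong duality, equal to the primal optimum)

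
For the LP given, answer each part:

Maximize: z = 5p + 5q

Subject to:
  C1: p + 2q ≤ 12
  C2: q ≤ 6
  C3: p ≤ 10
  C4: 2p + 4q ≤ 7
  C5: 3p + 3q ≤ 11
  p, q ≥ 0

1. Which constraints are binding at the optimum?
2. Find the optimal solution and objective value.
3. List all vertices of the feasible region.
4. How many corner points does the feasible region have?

1. C4, q ≥ 0
2. p = 3.5, q = 0, z = 17.5
3. (0, 0), (3.5, 0), (0, 1.75)
4. 3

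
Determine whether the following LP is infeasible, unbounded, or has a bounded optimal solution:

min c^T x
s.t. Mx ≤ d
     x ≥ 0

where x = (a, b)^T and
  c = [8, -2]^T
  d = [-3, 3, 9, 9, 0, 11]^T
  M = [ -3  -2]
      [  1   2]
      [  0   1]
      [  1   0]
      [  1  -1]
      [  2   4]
The point (0, 1.5) satisfies every constraint, so the LP is feasible; the constraints give a ≤ 9 and b ≤ 9, which with a, b ≥ 0 keep the feasible region inside a bounded box. A feasible, bounded LP attains a finite optimum at a vertex.

The LP has an optimal solution: (0, 1.5) with z = -3.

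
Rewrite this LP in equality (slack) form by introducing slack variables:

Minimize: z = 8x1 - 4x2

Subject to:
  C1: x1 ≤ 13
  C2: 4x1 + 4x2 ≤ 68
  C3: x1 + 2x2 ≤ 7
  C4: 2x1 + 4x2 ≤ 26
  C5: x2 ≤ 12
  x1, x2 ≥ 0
min z = 8x1 - 4x2

s.t.
  x1 + s1 = 13
  4x1 + 4x2 + s2 = 68
  x1 + 2x2 + s3 = 7
  2x1 + 4x2 + s4 = 26
  x2 + s5 = 12
  x1, x2, s1, s2, s3, s4, s5 ≥ 0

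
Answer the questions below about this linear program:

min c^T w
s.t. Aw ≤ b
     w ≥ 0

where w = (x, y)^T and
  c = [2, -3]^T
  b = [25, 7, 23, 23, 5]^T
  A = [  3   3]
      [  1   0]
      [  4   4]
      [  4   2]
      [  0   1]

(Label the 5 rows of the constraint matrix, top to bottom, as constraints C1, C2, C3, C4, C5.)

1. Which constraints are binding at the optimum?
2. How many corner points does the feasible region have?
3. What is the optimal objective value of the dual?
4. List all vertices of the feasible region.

1. C5, x ≥ 0
2. 4
3. -15 (by strong duality, equal to the primal optimum)
4. (0, 0), (5.75, 0), (0.75, 5), (0, 5)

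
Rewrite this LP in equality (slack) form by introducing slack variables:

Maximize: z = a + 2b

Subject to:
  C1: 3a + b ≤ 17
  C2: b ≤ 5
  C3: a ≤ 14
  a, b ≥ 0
max z = a + 2b

s.t.
  3a + b + s1 = 17
  b + s2 = 5
  a + s3 = 14
  a, b, s1, s2, s3 ≥ 0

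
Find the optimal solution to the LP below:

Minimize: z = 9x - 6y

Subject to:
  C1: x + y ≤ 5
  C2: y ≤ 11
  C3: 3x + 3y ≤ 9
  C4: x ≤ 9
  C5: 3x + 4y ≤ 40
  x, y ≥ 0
Each vertex is the intersection of two constraint boundaries that also satisfies all remaining constraints:
  x = 0 and y = 0 → (0, 0)
  3x + 3y = 9 and y = 0 → (3, 0)
  3x + 3y = 9 and x = 0 → (0, 3)

Evaluating z = 9x - 6y at each vertex:
  (0, 0): z = 0
  (3, 0): z = 27
  (0, 3): z = -18

The minimum is at (0, 3) with z = -18.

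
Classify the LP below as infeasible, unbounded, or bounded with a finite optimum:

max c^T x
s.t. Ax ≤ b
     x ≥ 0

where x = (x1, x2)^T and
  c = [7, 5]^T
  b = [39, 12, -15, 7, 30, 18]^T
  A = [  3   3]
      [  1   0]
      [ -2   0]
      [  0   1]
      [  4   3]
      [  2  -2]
The point (7.5, 0) satisfies every constraint, so the LP is feasible; the constraints give x1 ≤ 12 and x2 ≤ 7, which with x1, x2 ≥ 0 keep the feasible region inside a bounded box. A feasible, bounded LP attains a finite optimum at a vertex.

Evaluating z = 7x1 + 5x2 at each vertex:
  (7.5, 0): z = 52.5

Feasible with finite optimum z* = 52.5 at (7.5, 0).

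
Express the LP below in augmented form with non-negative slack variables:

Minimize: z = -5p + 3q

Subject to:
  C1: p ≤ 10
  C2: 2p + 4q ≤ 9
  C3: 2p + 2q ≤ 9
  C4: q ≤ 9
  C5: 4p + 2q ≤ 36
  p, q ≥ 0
min z = -5p + 3q

s.t.
  p + s1 = 10
  2p + 4q + s2 = 9
  2p + 2q + s3 = 9
  q + s4 = 9
  4p + 2q + s5 = 36
  p, q, s1, s2, s3, s4, s5 ≥ 0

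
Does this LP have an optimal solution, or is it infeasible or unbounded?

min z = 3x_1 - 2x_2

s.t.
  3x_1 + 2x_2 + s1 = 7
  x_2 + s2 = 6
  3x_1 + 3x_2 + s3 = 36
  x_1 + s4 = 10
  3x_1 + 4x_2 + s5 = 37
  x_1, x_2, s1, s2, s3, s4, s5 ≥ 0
The point (0, 3.5) satisfies every constraint, so the LP is feasible; the constraints give x_1 ≤ 10 and x_2 ≤ 6, which with x_1, x_2 ≥ 0 keep the feasible region inside a bounded box. A feasible, bounded LP attains a finite optimum at a vertex.

The LP has an optimal solution: (0, 3.5) with z = -7.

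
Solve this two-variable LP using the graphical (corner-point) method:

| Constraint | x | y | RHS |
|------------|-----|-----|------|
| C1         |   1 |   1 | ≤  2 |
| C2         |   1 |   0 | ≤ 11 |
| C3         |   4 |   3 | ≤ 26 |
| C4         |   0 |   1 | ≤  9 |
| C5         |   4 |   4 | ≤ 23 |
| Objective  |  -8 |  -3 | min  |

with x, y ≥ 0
Each vertex is the intersection of two constraint boundaries that also satisfies all remaining constraints:
  x = 0 and y = 0 → (0, 0)
  x + y = 2 and y = 0 → (2, 0)
  x + y = 2 and x = 0 → (0, 2)

Evaluating z = -8x - 3y at each vertex:
  (0, 0): z = 0
  (2, 0): z = -16
  (0, 2): z = -6

The minimum is at (2, 0) with z = -16.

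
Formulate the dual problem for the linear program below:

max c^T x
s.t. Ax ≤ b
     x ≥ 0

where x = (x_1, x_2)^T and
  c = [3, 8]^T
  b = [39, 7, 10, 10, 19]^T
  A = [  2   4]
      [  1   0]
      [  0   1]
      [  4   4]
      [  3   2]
Minimize: z = 39y1 + 7y2 + 10y3 + 10y4 + 19y5

Subject to:
  C1: -2y1 - y2 - 4y4 - 3y5 ≤ -3
  C2: -4y1 - y3 - 4y4 - 2y5 ≤ -8
  y1, y2, y3, y4, y5 ≥ 0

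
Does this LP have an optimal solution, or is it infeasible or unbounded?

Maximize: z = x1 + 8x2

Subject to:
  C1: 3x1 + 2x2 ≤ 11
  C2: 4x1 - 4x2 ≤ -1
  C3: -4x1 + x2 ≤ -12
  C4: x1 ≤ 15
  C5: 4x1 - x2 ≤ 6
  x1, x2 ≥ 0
C5 requires 4x1 - x2 ≤ 6, while C3 (-4x1 + x2 ≤ -12) is equivalent to 4x1 - x2 ≥ 12. Together they would need 12 ≤ 4x1 - x2 ≤ 6, which is impossible since 12 > 6. No point satisfies all constraints.

Infeasible: no point satisfies all constraints simultaneously.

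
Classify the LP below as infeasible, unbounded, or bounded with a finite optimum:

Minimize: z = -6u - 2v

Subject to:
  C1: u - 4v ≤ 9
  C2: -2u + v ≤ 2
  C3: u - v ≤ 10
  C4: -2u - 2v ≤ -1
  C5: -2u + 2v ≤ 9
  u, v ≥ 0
Feasible point: (0, 1) satisfies every constraint, so the LP is feasible.
Direction d = (1, 1): for each constraint row a, a·d ≤ 0 —
  (1)(1) + (-4)(1) = -3 ≤ 0
  (-2)(1) + (1)(1) = -1 ≤ 0
  (1)(1) + (-1)(1) = 0 ≤ 0
  (-2)(1) + (-2)(1) = -4 ≤ 0
  (-2)(1) + (2)(1) = 0 ≤ 0
and d ≥ 0, so (0, 1) + t·d stays feasible for every t ≥ 0. Along this ray z = -6u - 2v changes by -8 per unit t, so z → −∞.

The LP is unbounded; z can be made arbitrarily small.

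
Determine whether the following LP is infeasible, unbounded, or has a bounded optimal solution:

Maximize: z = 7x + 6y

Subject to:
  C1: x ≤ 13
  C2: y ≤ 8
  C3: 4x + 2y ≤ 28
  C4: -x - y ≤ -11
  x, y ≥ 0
The point (3, 8) satisfies every constraint, so the LP is feasible; the constraints give x ≤ 13 and y ≤ 8, which with x, y ≥ 0 keep the feasible region inside a bounded box. A feasible, bounded LP attains a finite optimum at a vertex.

Evaluating z = 7x + 6y at each vertex:
  (3, 8): z = 69

Bounded optimum: z* = 69 at (3, 8).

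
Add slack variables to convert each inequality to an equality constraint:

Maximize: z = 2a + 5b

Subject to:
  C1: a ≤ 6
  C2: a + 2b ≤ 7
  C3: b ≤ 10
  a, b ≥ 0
max z = 2a + 5b

s.t.
  a + s1 = 6
  a + 2b + s2 = 7
  b + s3 = 10
  a, b, s1, s2, s3 ≥ 0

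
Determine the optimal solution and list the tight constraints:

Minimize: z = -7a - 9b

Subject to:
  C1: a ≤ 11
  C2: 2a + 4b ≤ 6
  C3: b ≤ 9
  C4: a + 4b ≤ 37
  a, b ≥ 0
Optimal: a = 3, b = 0
Slack at optimum:
  C1: slack = 8
  C2: slack = 0 (binding)
  C3: slack = 9
  C4: slack = 34
  a ≥ 0: a = 3
  b ≥ 0: b = 0 (binding)
Binding constraints: C2, b ≥ 0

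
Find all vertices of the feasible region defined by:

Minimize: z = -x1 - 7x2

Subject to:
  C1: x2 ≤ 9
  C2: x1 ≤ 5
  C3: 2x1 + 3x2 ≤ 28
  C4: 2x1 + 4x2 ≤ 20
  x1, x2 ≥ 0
Each vertex is the intersection of two constraint boundaries that also satisfies all remaining constraints:
  x1 = 0 and x2 = 0 → (0, 0)
  x1 = 5 and x2 = 0 → (5, 0)
  x1 = 5 and 2x1 + 4x2 = 20 → (5, 2.5)
  2x1 + 4x2 = 20 and x1 = 0 → (0, 5)

Vertices: (0, 0), (5, 0), (5, 2.5), (0, 5)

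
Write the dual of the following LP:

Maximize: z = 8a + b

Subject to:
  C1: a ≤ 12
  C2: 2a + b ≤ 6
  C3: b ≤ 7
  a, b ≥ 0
Minimize: z = 12y1 + 6y2 + 7y3

Subject to:
  C1: -y1 - 2y2 ≤ -8
  C2: -y2 - y3 ≤ -1
  y1, y2, y3 ≥ 0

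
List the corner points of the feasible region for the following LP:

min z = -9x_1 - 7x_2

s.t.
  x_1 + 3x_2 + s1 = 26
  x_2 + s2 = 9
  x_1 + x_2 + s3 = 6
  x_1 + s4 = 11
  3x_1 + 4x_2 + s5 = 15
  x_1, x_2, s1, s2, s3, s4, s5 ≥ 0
Each vertex is the intersection of two constraint boundaries that also satisfies all remaining constraints:
  x_1 = 0 and x_2 = 0 → (0, 0)
  3x_1 + 4x_2 = 15 and x_2 = 0 → (5, 0)
  3x_1 + 4x_2 = 15 and x_1 = 0 → (0, 3.75)

Vertices: (0, 0), (5, 0), (0, 3.75)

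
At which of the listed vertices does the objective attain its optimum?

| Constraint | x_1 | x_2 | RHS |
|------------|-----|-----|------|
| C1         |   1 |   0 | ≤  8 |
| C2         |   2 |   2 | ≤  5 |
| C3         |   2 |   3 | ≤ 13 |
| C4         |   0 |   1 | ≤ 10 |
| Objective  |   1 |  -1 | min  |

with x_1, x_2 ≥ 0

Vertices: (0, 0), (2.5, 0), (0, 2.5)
Evaluating z = x_1 - x_2 at each vertex:
  (0, 0): z = 0
  (2.5, 0): z = 2.5
  (0, 2.5): z = -2.5

The smallest value is z = -2.5, attained at (0, 2.5).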